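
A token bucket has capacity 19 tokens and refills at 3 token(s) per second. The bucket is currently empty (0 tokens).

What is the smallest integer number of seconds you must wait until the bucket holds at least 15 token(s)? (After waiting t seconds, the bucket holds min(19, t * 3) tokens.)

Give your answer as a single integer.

Need t * 3 >= 15, so t >= 15/3.
Smallest integer t = ceil(15/3) = 5.

Answer: 5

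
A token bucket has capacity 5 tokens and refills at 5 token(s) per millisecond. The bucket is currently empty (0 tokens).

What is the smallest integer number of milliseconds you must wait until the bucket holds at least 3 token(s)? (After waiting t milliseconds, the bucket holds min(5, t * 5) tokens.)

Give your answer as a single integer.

Need t * 5 >= 3, so t >= 3/5.
Smallest integer t = ceil(3/5) = 1.

Answer: 1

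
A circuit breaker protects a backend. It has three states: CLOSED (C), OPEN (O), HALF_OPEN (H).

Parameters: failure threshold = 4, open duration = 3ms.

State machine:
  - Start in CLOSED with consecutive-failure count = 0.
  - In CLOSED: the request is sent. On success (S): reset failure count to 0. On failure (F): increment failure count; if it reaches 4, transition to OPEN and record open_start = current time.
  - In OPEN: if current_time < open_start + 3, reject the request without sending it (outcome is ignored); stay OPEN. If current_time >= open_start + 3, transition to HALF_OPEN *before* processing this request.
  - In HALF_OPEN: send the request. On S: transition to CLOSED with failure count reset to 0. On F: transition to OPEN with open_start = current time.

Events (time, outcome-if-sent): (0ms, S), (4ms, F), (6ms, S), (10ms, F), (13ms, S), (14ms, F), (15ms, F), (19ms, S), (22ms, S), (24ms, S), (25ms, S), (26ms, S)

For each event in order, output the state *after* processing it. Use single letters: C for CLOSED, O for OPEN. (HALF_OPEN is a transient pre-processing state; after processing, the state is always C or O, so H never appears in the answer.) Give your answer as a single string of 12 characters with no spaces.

State after each event:
  event#1 t=0ms outcome=S: state=CLOSED
  event#2 t=4ms outcome=F: state=CLOSED
  event#3 t=6ms outcome=S: state=CLOSED
  event#4 t=10ms outcome=F: state=CLOSED
  event#5 t=13ms outcome=S: state=CLOSED
  event#6 t=14ms outcome=F: state=CLOSED
  event#7 t=15ms outcome=F: state=CLOSED
  event#8 t=19ms outcome=S: state=CLOSED
  event#9 t=22ms outcome=S: state=CLOSED
  event#10 t=24ms outcome=S: state=CLOSED
  event#11 t=25ms outcome=S: state=CLOSED
  event#12 t=26ms outcome=S: state=CLOSED

Answer: CCCCCCCCCCCC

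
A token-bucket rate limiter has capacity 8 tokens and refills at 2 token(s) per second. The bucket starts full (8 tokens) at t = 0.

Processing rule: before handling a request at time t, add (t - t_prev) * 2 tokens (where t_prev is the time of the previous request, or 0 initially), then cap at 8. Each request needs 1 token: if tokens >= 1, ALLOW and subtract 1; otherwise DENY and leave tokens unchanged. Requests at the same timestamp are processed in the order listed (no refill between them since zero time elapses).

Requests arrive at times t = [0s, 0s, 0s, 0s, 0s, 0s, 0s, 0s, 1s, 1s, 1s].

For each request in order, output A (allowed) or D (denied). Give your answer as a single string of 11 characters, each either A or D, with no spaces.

Answer: AAAAAAAAAAD

Derivation:
Simulating step by step:
  req#1 t=0s: ALLOW
  req#2 t=0s: ALLOW
  req#3 t=0s: ALLOW
  req#4 t=0s: ALLOW
  req#5 t=0s: ALLOW
  req#6 t=0s: ALLOW
  req#7 t=0s: ALLOW
  req#8 t=0s: ALLOW
  req#9 t=1s: ALLOW
  req#10 t=1s: ALLOW
  req#11 t=1s: DENY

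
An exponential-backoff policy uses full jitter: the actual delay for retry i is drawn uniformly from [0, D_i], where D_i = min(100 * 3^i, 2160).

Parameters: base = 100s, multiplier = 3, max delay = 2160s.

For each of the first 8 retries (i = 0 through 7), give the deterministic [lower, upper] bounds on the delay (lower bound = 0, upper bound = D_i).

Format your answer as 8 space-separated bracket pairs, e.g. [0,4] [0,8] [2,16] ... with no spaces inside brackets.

Answer: [0,100] [0,300] [0,900] [0,2160] [0,2160] [0,2160] [0,2160] [0,2160]

Derivation:
Computing bounds per retry:
  i=0: D_i=min(100*3^0,2160)=100, bounds=[0,100]
  i=1: D_i=min(100*3^1,2160)=300, bounds=[0,300]
  i=2: D_i=min(100*3^2,2160)=900, bounds=[0,900]
  i=3: D_i=min(100*3^3,2160)=2160, bounds=[0,2160]
  i=4: D_i=min(100*3^4,2160)=2160, bounds=[0,2160]
  i=5: D_i=min(100*3^5,2160)=2160, bounds=[0,2160]
  i=6: D_i=min(100*3^6,2160)=2160, bounds=[0,2160]
  i=7: D_i=min(100*3^7,2160)=2160, bounds=[0,2160]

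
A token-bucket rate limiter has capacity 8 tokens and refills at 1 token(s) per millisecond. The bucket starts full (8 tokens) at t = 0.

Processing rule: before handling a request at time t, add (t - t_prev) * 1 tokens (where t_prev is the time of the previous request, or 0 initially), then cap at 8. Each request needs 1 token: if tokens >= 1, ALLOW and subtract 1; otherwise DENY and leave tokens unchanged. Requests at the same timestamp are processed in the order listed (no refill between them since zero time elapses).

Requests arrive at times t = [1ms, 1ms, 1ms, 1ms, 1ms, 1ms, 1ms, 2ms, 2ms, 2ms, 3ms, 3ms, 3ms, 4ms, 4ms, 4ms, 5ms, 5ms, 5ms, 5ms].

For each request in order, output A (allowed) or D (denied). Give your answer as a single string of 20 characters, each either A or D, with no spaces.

Answer: AAAAAAAAADADDADDADDD

Derivation:
Simulating step by step:
  req#1 t=1ms: ALLOW
  req#2 t=1ms: ALLOW
  req#3 t=1ms: ALLOW
  req#4 t=1ms: ALLOW
  req#5 t=1ms: ALLOW
  req#6 t=1ms: ALLOW
  req#7 t=1ms: ALLOW
  req#8 t=2ms: ALLOW
  req#9 t=2ms: ALLOW
  req#10 t=2ms: DENY
  req#11 t=3ms: ALLOW
  req#12 t=3ms: DENY
  req#13 t=3ms: DENY
  req#14 t=4ms: ALLOW
  req#15 t=4ms: DENY
  req#16 t=4ms: DENY
  req#17 t=5ms: ALLOW
  req#18 t=5ms: DENY
  req#19 t=5ms: DENY
  req#20 t=5ms: DENY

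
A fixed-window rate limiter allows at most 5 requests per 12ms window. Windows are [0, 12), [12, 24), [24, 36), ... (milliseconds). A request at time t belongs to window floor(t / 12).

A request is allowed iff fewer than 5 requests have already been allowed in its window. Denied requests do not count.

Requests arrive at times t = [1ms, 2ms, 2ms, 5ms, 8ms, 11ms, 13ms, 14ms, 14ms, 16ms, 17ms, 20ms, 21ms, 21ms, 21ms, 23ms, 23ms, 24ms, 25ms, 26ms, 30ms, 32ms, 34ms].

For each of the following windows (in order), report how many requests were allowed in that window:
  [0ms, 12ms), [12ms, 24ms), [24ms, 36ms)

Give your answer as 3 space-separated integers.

Answer: 5 5 5

Derivation:
Processing requests:
  req#1 t=1ms (window 0): ALLOW
  req#2 t=2ms (window 0): ALLOW
  req#3 t=2ms (window 0): ALLOW
  req#4 t=5ms (window 0): ALLOW
  req#5 t=8ms (window 0): ALLOW
  req#6 t=11ms (window 0): DENY
  req#7 t=13ms (window 1): ALLOW
  req#8 t=14ms (window 1): ALLOW
  req#9 t=14ms (window 1): ALLOW
  req#10 t=16ms (window 1): ALLOW
  req#11 t=17ms (window 1): ALLOW
  req#12 t=20ms (window 1): DENY
  req#13 t=21ms (window 1): DENY
  req#14 t=21ms (window 1): DENY
  req#15 t=21ms (window 1): DENY
  req#16 t=23ms (window 1): DENY
  req#17 t=23ms (window 1): DENY
  req#18 t=24ms (window 2): ALLOW
  req#19 t=25ms (window 2): ALLOW
  req#20 t=26ms (window 2): ALLOW
  req#21 t=30ms (window 2): ALLOW
  req#22 t=32ms (window 2): ALLOW
  req#23 t=34ms (window 2): DENY

Allowed counts by window: 5 5 5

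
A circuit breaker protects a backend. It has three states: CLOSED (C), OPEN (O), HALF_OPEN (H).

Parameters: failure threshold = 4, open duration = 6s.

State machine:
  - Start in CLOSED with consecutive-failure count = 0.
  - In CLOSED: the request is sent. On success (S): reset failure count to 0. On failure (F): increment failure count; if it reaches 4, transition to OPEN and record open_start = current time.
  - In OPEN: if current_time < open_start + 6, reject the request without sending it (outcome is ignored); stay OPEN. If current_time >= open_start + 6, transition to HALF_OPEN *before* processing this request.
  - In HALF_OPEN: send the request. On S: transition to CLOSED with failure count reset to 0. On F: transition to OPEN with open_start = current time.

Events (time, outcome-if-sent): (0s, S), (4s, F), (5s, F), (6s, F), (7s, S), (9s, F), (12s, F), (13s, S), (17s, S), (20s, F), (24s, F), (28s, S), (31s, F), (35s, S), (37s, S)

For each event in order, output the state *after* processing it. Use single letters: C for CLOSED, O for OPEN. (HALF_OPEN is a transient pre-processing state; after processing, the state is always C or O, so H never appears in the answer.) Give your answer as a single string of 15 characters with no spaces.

Answer: CCCCCCCCCCCCCCC

Derivation:
State after each event:
  event#1 t=0s outcome=S: state=CLOSED
  event#2 t=4s outcome=F: state=CLOSED
  event#3 t=5s outcome=F: state=CLOSED
  event#4 t=6s outcome=F: state=CLOSED
  event#5 t=7s outcome=S: state=CLOSED
  event#6 t=9s outcome=F: state=CLOSED
  event#7 t=12s outcome=F: state=CLOSED
  event#8 t=13s outcome=S: state=CLOSED
  event#9 t=17s outcome=S: state=CLOSED
  event#10 t=20s outcome=F: state=CLOSED
  event#11 t=24s outcome=F: state=CLOSED
  event#12 t=28s outcome=S: state=CLOSED
  event#13 t=31s outcome=F: state=CLOSED
  event#14 t=35s outcome=S: state=CLOSED
  event#15 t=37s outcome=S: state=CLOSED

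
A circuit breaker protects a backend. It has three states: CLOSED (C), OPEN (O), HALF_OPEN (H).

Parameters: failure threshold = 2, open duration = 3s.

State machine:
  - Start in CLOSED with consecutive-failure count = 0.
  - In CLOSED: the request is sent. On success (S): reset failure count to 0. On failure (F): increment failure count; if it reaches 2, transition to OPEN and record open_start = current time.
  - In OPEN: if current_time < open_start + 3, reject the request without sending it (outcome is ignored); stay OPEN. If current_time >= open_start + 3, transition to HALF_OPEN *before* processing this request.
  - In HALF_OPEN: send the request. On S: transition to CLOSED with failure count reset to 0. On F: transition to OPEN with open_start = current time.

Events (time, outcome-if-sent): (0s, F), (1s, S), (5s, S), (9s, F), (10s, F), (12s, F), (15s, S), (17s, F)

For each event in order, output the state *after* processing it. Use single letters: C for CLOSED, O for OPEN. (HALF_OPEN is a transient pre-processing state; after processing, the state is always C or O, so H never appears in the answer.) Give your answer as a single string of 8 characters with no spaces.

State after each event:
  event#1 t=0s outcome=F: state=CLOSED
  event#2 t=1s outcome=S: state=CLOSED
  event#3 t=5s outcome=S: state=CLOSED
  event#4 t=9s outcome=F: state=CLOSED
  event#5 t=10s outcome=F: state=OPEN
  event#6 t=12s outcome=F: state=OPEN
  event#7 t=15s outcome=S: state=CLOSED
  event#8 t=17s outcome=F: state=CLOSED

Answer: CCCCOOCC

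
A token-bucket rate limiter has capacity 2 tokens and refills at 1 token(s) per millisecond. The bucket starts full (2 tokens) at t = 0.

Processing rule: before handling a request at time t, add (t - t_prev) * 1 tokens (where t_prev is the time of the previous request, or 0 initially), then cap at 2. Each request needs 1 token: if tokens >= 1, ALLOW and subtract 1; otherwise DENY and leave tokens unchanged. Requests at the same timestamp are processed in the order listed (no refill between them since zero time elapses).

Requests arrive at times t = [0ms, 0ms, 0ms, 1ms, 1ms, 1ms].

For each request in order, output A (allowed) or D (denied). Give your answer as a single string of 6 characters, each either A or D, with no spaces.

Answer: AADADD

Derivation:
Simulating step by step:
  req#1 t=0ms: ALLOW
  req#2 t=0ms: ALLOW
  req#3 t=0ms: DENY
  req#4 t=1ms: ALLOW
  req#5 t=1ms: DENY
  req#6 t=1ms: DENY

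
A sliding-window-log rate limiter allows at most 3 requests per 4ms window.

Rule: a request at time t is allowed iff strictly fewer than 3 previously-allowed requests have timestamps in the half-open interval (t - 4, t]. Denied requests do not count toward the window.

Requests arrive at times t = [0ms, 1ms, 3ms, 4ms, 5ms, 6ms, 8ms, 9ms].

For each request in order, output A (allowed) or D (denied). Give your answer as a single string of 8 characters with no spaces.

Tracking allowed requests in the window:
  req#1 t=0ms: ALLOW
  req#2 t=1ms: ALLOW
  req#3 t=3ms: ALLOW
  req#4 t=4ms: ALLOW
  req#5 t=5ms: ALLOW
  req#6 t=6ms: DENY
  req#7 t=8ms: ALLOW
  req#8 t=9ms: ALLOW

Answer: AAAAADAA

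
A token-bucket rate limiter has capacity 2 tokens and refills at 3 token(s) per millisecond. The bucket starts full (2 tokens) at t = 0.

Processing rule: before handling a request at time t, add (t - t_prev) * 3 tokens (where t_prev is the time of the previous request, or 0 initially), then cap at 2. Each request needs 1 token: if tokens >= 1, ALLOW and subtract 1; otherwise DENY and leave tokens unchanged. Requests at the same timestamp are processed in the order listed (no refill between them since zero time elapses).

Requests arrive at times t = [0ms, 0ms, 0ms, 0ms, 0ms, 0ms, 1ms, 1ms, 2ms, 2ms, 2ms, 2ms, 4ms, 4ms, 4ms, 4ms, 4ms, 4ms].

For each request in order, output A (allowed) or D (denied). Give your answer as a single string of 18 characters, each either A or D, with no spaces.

Simulating step by step:
  req#1 t=0ms: ALLOW
  req#2 t=0ms: ALLOW
  req#3 t=0ms: DENY
  req#4 t=0ms: DENY
  req#5 t=0ms: DENY
  req#6 t=0ms: DENY
  req#7 t=1ms: ALLOW
  req#8 t=1ms: ALLOW
  req#9 t=2ms: ALLOW
  req#10 t=2ms: ALLOW
  req#11 t=2ms: DENY
  req#12 t=2ms: DENY
  req#13 t=4ms: ALLOW
  req#14 t=4ms: ALLOW
  req#15 t=4ms: DENY
  req#16 t=4ms: DENY
  req#17 t=4ms: DENY
  req#18 t=4ms: DENY

Answer: AADDDDAAAADDAADDDD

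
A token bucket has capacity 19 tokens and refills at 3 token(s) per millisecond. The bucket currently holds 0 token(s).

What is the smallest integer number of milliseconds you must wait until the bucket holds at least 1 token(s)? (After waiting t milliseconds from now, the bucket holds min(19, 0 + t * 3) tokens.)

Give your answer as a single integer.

Answer: 1

Derivation:
Need 0 + t * 3 >= 1, so t >= 1/3.
Smallest integer t = ceil(1/3) = 1.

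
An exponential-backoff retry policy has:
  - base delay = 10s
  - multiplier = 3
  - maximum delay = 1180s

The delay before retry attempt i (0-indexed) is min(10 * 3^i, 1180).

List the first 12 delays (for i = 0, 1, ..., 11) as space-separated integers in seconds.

Computing each delay:
  i=0: min(10*3^0, 1180) = 10
  i=1: min(10*3^1, 1180) = 30
  i=2: min(10*3^2, 1180) = 90
  i=3: min(10*3^3, 1180) = 270
  i=4: min(10*3^4, 1180) = 810
  i=5: min(10*3^5, 1180) = 1180
  i=6: min(10*3^6, 1180) = 1180
  i=7: min(10*3^7, 1180) = 1180
  i=8: min(10*3^8, 1180) = 1180
  i=9: min(10*3^9, 1180) = 1180
  i=10: min(10*3^10, 1180) = 1180
  i=11: min(10*3^11, 1180) = 1180

Answer: 10 30 90 270 810 1180 1180 1180 1180 1180 1180 1180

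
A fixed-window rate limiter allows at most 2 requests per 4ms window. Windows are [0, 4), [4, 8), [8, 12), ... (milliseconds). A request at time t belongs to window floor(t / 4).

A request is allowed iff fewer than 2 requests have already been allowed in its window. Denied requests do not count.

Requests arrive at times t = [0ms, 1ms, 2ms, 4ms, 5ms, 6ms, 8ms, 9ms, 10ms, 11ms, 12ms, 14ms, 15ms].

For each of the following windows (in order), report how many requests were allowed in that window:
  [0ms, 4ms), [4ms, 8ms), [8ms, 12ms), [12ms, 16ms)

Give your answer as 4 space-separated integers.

Processing requests:
  req#1 t=0ms (window 0): ALLOW
  req#2 t=1ms (window 0): ALLOW
  req#3 t=2ms (window 0): DENY
  req#4 t=4ms (window 1): ALLOW
  req#5 t=5ms (window 1): ALLOW
  req#6 t=6ms (window 1): DENY
  req#7 t=8ms (window 2): ALLOW
  req#8 t=9ms (window 2): ALLOW
  req#9 t=10ms (window 2): DENY
  req#10 t=11ms (window 2): DENY
  req#11 t=12ms (window 3): ALLOW
  req#12 t=14ms (window 3): ALLOW
  req#13 t=15ms (window 3): DENY

Allowed counts by window: 2 2 2 2

Answer: 2 2 2 2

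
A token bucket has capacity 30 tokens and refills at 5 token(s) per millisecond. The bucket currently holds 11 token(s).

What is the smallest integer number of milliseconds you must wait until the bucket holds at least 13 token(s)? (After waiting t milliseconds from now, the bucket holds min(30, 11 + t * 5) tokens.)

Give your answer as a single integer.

Answer: 1

Derivation:
Need 11 + t * 5 >= 13, so t >= 2/5.
Smallest integer t = ceil(2/5) = 1.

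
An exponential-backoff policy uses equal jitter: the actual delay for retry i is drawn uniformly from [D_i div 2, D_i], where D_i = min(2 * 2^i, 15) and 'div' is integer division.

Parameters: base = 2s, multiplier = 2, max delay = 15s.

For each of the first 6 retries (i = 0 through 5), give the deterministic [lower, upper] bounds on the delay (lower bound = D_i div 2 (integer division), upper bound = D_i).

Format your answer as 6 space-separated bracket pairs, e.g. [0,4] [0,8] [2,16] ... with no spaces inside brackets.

Computing bounds per retry:
  i=0: D_i=min(2*2^0,15)=2, bounds=[1,2]
  i=1: D_i=min(2*2^1,15)=4, bounds=[2,4]
  i=2: D_i=min(2*2^2,15)=8, bounds=[4,8]
  i=3: D_i=min(2*2^3,15)=15, bounds=[7,15]
  i=4: D_i=min(2*2^4,15)=15, bounds=[7,15]
  i=5: D_i=min(2*2^5,15)=15, bounds=[7,15]

Answer: [1,2] [2,4] [4,8] [7,15] [7,15] [7,15]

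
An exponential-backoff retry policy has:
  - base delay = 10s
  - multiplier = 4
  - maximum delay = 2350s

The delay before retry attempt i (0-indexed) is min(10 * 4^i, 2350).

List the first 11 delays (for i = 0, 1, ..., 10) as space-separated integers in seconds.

Computing each delay:
  i=0: min(10*4^0, 2350) = 10
  i=1: min(10*4^1, 2350) = 40
  i=2: min(10*4^2, 2350) = 160
  i=3: min(10*4^3, 2350) = 640
  i=4: min(10*4^4, 2350) = 2350
  i=5: min(10*4^5, 2350) = 2350
  i=6: min(10*4^6, 2350) = 2350
  i=7: min(10*4^7, 2350) = 2350
  i=8: min(10*4^8, 2350) = 2350
  i=9: min(10*4^9, 2350) = 2350
  i=10: min(10*4^10, 2350) = 2350

Answer: 10 40 160 640 2350 2350 2350 2350 2350 2350 2350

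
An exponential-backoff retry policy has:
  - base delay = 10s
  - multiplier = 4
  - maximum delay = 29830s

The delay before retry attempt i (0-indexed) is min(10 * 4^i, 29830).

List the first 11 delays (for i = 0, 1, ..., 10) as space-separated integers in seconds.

Computing each delay:
  i=0: min(10*4^0, 29830) = 10
  i=1: min(10*4^1, 29830) = 40
  i=2: min(10*4^2, 29830) = 160
  i=3: min(10*4^3, 29830) = 640
  i=4: min(10*4^4, 29830) = 2560
  i=5: min(10*4^5, 29830) = 10240
  i=6: min(10*4^6, 29830) = 29830
  i=7: min(10*4^7, 29830) = 29830
  i=8: min(10*4^8, 29830) = 29830
  i=9: min(10*4^9, 29830) = 29830
  i=10: min(10*4^10, 29830) = 29830

Answer: 10 40 160 640 2560 10240 29830 29830 29830 29830 29830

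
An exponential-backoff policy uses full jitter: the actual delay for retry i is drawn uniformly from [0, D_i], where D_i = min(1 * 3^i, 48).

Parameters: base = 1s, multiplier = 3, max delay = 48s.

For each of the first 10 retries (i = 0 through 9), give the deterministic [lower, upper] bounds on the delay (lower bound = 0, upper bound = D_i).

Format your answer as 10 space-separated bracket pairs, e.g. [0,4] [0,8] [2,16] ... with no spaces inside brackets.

Computing bounds per retry:
  i=0: D_i=min(1*3^0,48)=1, bounds=[0,1]
  i=1: D_i=min(1*3^1,48)=3, bounds=[0,3]
  i=2: D_i=min(1*3^2,48)=9, bounds=[0,9]
  i=3: D_i=min(1*3^3,48)=27, bounds=[0,27]
  i=4: D_i=min(1*3^4,48)=48, bounds=[0,48]
  i=5: D_i=min(1*3^5,48)=48, bounds=[0,48]
  i=6: D_i=min(1*3^6,48)=48, bounds=[0,48]
  i=7: D_i=min(1*3^7,48)=48, bounds=[0,48]
  i=8: D_i=min(1*3^8,48)=48, bounds=[0,48]
  i=9: D_i=min(1*3^9,48)=48, bounds=[0,48]

Answer: [0,1] [0,3] [0,9] [0,27] [0,48] [0,48] [0,48] [0,48] [0,48] [0,48]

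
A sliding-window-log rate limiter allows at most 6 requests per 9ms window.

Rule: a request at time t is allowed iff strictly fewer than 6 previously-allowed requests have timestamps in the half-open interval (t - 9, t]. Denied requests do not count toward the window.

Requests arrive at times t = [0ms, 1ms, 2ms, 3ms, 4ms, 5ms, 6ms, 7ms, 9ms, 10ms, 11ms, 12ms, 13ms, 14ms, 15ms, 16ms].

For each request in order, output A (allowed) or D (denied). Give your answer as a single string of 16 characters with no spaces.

Tracking allowed requests in the window:
  req#1 t=0ms: ALLOW
  req#2 t=1ms: ALLOW
  req#3 t=2ms: ALLOW
  req#4 t=3ms: ALLOW
  req#5 t=4ms: ALLOW
  req#6 t=5ms: ALLOW
  req#7 t=6ms: DENY
  req#8 t=7ms: DENY
  req#9 t=9ms: ALLOW
  req#10 t=10ms: ALLOW
  req#11 t=11ms: ALLOW
  req#12 t=12ms: ALLOW
  req#13 t=13ms: ALLOW
  req#14 t=14ms: ALLOW
  req#15 t=15ms: DENY
  req#16 t=16ms: DENY

Answer: AAAAAADDAAAAAADD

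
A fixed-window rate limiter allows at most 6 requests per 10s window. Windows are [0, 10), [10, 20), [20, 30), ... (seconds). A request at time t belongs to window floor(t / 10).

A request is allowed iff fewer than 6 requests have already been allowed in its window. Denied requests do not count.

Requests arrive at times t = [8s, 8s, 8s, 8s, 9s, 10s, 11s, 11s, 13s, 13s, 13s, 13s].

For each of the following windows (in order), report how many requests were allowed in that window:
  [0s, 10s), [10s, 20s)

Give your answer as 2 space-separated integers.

Answer: 5 6

Derivation:
Processing requests:
  req#1 t=8s (window 0): ALLOW
  req#2 t=8s (window 0): ALLOW
  req#3 t=8s (window 0): ALLOW
  req#4 t=8s (window 0): ALLOW
  req#5 t=9s (window 0): ALLOW
  req#6 t=10s (window 1): ALLOW
  req#7 t=11s (window 1): ALLOW
  req#8 t=11s (window 1): ALLOW
  req#9 t=13s (window 1): ALLOW
  req#10 t=13s (window 1): ALLOW
  req#11 t=13s (window 1): ALLOW
  req#12 t=13s (window 1): DENY

Allowed counts by window: 5 6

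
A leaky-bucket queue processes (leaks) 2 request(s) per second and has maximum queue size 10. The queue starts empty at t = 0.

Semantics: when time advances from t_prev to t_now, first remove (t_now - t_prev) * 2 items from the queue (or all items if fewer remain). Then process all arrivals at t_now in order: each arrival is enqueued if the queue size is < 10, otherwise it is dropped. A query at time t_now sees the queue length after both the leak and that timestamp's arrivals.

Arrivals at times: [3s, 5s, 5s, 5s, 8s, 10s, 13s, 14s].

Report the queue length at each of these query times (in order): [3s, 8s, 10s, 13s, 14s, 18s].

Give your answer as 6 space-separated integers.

Queue lengths at query times:
  query t=3s: backlog = 1
  query t=8s: backlog = 1
  query t=10s: backlog = 1
  query t=13s: backlog = 1
  query t=14s: backlog = 1
  query t=18s: backlog = 0

Answer: 1 1 1 1 1 0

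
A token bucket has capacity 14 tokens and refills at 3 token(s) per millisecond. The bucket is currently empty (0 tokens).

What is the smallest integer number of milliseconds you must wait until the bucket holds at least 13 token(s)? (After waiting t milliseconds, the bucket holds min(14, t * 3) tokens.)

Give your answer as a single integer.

Answer: 5

Derivation:
Need t * 3 >= 13, so t >= 13/3.
Smallest integer t = ceil(13/3) = 5.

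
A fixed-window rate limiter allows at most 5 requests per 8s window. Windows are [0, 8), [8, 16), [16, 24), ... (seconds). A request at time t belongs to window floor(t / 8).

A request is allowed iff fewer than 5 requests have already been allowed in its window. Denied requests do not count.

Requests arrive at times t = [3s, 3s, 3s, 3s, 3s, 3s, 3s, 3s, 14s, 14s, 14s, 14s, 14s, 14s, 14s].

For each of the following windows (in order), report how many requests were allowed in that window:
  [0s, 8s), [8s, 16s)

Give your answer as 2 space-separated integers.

Processing requests:
  req#1 t=3s (window 0): ALLOW
  req#2 t=3s (window 0): ALLOW
  req#3 t=3s (window 0): ALLOW
  req#4 t=3s (window 0): ALLOW
  req#5 t=3s (window 0): ALLOW
  req#6 t=3s (window 0): DENY
  req#7 t=3s (window 0): DENY
  req#8 t=3s (window 0): DENY
  req#9 t=14s (window 1): ALLOW
  req#10 t=14s (window 1): ALLOW
  req#11 t=14s (window 1): ALLOW
  req#12 t=14s (window 1): ALLOW
  req#13 t=14s (window 1): ALLOW
  req#14 t=14s (window 1): DENY
  req#15 t=14s (window 1): DENY

Allowed counts by window: 5 5

Answer: 5 5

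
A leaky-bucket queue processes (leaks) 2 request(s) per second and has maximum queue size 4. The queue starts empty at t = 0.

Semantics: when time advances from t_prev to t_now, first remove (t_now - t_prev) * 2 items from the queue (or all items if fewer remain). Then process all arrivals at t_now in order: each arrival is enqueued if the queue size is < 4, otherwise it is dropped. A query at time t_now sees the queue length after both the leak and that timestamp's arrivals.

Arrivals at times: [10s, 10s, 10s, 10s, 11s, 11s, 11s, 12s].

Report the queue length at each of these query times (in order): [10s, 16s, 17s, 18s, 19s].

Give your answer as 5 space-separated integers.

Answer: 4 0 0 0 0

Derivation:
Queue lengths at query times:
  query t=10s: backlog = 4
  query t=16s: backlog = 0
  query t=17s: backlog = 0
  query t=18s: backlog = 0
  query t=19s: backlog = 0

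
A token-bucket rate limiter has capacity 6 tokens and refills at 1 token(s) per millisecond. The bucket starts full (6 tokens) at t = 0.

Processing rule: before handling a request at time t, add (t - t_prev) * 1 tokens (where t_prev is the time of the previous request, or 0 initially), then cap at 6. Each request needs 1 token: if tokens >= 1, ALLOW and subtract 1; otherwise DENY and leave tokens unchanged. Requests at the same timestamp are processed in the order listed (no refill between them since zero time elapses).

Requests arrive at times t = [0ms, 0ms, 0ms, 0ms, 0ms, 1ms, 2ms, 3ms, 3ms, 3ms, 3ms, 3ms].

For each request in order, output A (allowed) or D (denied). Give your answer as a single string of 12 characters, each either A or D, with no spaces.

Simulating step by step:
  req#1 t=0ms: ALLOW
  req#2 t=0ms: ALLOW
  req#3 t=0ms: ALLOW
  req#4 t=0ms: ALLOW
  req#5 t=0ms: ALLOW
  req#6 t=1ms: ALLOW
  req#7 t=2ms: ALLOW
  req#8 t=3ms: ALLOW
  req#9 t=3ms: ALLOW
  req#10 t=3ms: DENY
  req#11 t=3ms: DENY
  req#12 t=3ms: DENY

Answer: AAAAAAAAADDD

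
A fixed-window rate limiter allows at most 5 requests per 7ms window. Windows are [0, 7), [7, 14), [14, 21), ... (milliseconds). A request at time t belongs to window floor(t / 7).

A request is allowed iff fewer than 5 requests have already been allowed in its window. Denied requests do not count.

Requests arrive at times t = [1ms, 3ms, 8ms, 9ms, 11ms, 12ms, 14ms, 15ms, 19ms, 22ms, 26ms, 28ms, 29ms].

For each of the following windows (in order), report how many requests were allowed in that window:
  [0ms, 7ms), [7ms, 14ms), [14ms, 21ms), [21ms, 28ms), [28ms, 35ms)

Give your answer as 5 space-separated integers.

Answer: 2 4 3 2 2

Derivation:
Processing requests:
  req#1 t=1ms (window 0): ALLOW
  req#2 t=3ms (window 0): ALLOW
  req#3 t=8ms (window 1): ALLOW
  req#4 t=9ms (window 1): ALLOW
  req#5 t=11ms (window 1): ALLOW
  req#6 t=12ms (window 1): ALLOW
  req#7 t=14ms (window 2): ALLOW
  req#8 t=15ms (window 2): ALLOW
  req#9 t=19ms (window 2): ALLOW
  req#10 t=22ms (window 3): ALLOW
  req#11 t=26ms (window 3): ALLOW
  req#12 t=28ms (window 4): ALLOW
  req#13 t=29ms (window 4): ALLOW

Allowed counts by window: 2 4 3 2 2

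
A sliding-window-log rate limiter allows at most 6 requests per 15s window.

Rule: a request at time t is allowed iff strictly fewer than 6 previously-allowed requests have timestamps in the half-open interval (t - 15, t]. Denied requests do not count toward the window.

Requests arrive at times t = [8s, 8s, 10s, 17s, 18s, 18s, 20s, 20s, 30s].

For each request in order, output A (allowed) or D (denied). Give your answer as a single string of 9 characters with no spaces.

Answer: AAAAAADDA

Derivation:
Tracking allowed requests in the window:
  req#1 t=8s: ALLOW
  req#2 t=8s: ALLOW
  req#3 t=10s: ALLOW
  req#4 t=17s: ALLOW
  req#5 t=18s: ALLOW
  req#6 t=18s: ALLOW
  req#7 t=20s: DENY
  req#8 t=20s: DENY
  req#9 t=30s: ALLOW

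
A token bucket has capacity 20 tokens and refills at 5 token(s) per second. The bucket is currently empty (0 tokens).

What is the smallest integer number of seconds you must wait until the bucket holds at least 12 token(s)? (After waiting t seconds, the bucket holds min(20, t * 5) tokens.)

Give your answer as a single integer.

Answer: 3

Derivation:
Need t * 5 >= 12, so t >= 12/5.
Smallest integer t = ceil(12/5) = 3.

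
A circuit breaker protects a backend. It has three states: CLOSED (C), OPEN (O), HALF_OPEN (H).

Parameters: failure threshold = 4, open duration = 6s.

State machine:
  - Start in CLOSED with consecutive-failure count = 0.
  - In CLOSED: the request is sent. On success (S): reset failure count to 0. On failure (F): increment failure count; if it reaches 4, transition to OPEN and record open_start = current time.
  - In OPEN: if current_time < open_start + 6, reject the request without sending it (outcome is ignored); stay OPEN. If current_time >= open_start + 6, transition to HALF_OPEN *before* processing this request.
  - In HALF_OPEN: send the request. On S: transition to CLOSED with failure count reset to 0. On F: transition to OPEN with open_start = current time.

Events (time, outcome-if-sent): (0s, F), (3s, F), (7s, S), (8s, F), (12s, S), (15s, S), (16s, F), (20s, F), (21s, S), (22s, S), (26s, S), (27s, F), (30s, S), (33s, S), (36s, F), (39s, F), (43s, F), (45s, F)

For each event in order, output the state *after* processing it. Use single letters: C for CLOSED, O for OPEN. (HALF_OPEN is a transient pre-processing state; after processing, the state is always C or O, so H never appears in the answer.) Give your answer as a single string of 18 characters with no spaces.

Answer: CCCCCCCCCCCCCCCCCO

Derivation:
State after each event:
  event#1 t=0s outcome=F: state=CLOSED
  event#2 t=3s outcome=F: state=CLOSED
  event#3 t=7s outcome=S: state=CLOSED
  event#4 t=8s outcome=F: state=CLOSED
  event#5 t=12s outcome=S: state=CLOSED
  event#6 t=15s outcome=S: state=CLOSED
  event#7 t=16s outcome=F: state=CLOSED
  event#8 t=20s outcome=F: state=CLOSED
  event#9 t=21s outcome=S: state=CLOSED
  event#10 t=22s outcome=S: state=CLOSED
  event#11 t=26s outcome=S: state=CLOSED
  event#12 t=27s outcome=F: state=CLOSED
  event#13 t=30s outcome=S: state=CLOSED
  event#14 t=33s outcome=S: state=CLOSED
  event#15 t=36s outcome=F: state=CLOSED
  event#16 t=39s outcome=F: state=CLOSED
  event#17 t=43s outcome=F: state=CLOSED
  event#18 t=45s outcome=F: state=OPEN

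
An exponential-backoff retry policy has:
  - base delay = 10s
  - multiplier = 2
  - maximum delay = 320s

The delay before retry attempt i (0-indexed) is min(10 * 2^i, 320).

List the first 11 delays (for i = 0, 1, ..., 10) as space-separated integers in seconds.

Computing each delay:
  i=0: min(10*2^0, 320) = 10
  i=1: min(10*2^1, 320) = 20
  i=2: min(10*2^2, 320) = 40
  i=3: min(10*2^3, 320) = 80
  i=4: min(10*2^4, 320) = 160
  i=5: min(10*2^5, 320) = 320
  i=6: min(10*2^6, 320) = 320
  i=7: min(10*2^7, 320) = 320
  i=8: min(10*2^8, 320) = 320
  i=9: min(10*2^9, 320) = 320
  i=10: min(10*2^10, 320) = 320

Answer: 10 20 40 80 160 320 320 320 320 320 320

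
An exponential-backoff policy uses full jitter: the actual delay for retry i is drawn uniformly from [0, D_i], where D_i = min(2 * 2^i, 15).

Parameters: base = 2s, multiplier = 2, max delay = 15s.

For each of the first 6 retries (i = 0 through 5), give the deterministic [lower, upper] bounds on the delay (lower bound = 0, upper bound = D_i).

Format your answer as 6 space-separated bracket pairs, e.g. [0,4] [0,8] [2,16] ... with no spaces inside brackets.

Computing bounds per retry:
  i=0: D_i=min(2*2^0,15)=2, bounds=[0,2]
  i=1: D_i=min(2*2^1,15)=4, bounds=[0,4]
  i=2: D_i=min(2*2^2,15)=8, bounds=[0,8]
  i=3: D_i=min(2*2^3,15)=15, bounds=[0,15]
  i=4: D_i=min(2*2^4,15)=15, bounds=[0,15]
  i=5: D_i=min(2*2^5,15)=15, bounds=[0,15]

Answer: [0,2] [0,4] [0,8] [0,15] [0,15] [0,15]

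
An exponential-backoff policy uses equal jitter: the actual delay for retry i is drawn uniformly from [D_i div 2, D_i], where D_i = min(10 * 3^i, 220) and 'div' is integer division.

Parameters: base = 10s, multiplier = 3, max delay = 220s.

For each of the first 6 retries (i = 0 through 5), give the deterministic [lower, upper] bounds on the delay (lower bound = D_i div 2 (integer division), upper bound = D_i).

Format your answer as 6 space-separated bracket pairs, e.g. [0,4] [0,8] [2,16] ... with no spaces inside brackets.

Computing bounds per retry:
  i=0: D_i=min(10*3^0,220)=10, bounds=[5,10]
  i=1: D_i=min(10*3^1,220)=30, bounds=[15,30]
  i=2: D_i=min(10*3^2,220)=90, bounds=[45,90]
  i=3: D_i=min(10*3^3,220)=220, bounds=[110,220]
  i=4: D_i=min(10*3^4,220)=220, bounds=[110,220]
  i=5: D_i=min(10*3^5,220)=220, bounds=[110,220]

Answer: [5,10] [15,30] [45,90] [110,220] [110,220] [110,220]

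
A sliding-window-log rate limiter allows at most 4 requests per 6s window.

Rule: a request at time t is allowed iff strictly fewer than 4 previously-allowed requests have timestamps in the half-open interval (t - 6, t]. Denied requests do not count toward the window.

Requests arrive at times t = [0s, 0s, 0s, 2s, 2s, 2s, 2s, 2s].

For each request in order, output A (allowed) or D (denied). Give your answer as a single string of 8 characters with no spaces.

Answer: AAAADDDD

Derivation:
Tracking allowed requests in the window:
  req#1 t=0s: ALLOW
  req#2 t=0s: ALLOW
  req#3 t=0s: ALLOW
  req#4 t=2s: ALLOW
  req#5 t=2s: DENY
  req#6 t=2s: DENY
  req#7 t=2s: DENY
  req#8 t=2s: DENY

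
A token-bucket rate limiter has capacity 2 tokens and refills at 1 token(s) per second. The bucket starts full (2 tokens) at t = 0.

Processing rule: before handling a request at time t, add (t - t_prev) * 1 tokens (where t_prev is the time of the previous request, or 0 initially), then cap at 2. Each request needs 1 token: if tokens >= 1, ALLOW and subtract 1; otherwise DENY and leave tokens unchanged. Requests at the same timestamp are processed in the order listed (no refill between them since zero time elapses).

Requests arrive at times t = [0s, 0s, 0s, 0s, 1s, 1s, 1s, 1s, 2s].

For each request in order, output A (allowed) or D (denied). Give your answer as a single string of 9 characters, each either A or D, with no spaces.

Answer: AADDADDDA

Derivation:
Simulating step by step:
  req#1 t=0s: ALLOW
  req#2 t=0s: ALLOW
  req#3 t=0s: DENY
  req#4 t=0s: DENY
  req#5 t=1s: ALLOW
  req#6 t=1s: DENY
  req#7 t=1s: DENY
  req#8 t=1s: DENY
  req#9 t=2s: ALLOW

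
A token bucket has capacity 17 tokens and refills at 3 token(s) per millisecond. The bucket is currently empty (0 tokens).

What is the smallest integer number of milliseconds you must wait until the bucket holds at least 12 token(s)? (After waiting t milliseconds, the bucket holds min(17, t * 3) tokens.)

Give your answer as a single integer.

Answer: 4

Derivation:
Need t * 3 >= 12, so t >= 12/3.
Smallest integer t = ceil(12/3) = 4.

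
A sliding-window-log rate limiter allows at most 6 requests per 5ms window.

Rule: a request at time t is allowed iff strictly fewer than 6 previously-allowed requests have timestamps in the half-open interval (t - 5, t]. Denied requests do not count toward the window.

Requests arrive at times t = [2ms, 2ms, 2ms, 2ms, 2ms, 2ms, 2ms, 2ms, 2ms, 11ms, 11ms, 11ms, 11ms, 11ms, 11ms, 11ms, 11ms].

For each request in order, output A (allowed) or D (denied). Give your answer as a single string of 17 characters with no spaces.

Answer: AAAAAADDDAAAAAADD

Derivation:
Tracking allowed requests in the window:
  req#1 t=2ms: ALLOW
  req#2 t=2ms: ALLOW
  req#3 t=2ms: ALLOW
  req#4 t=2ms: ALLOW
  req#5 t=2ms: ALLOW
  req#6 t=2ms: ALLOW
  req#7 t=2ms: DENY
  req#8 t=2ms: DENY
  req#9 t=2ms: DENY
  req#10 t=11ms: ALLOW
  req#11 t=11ms: ALLOW
  req#12 t=11ms: ALLOW
  req#13 t=11ms: ALLOW
  req#14 t=11ms: ALLOW
  req#15 t=11ms: ALLOW
  req#16 t=11ms: DENY
  req#17 t=11ms: DENY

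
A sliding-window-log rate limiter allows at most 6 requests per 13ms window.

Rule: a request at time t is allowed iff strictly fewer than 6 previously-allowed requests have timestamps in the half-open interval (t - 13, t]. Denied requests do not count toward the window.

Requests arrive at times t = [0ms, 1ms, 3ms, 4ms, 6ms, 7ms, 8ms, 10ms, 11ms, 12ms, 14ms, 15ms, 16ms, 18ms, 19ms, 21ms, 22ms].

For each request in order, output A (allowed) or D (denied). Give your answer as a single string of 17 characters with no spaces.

Answer: AAAAAADDDDAAAAAAD

Derivation:
Tracking allowed requests in the window:
  req#1 t=0ms: ALLOW
  req#2 t=1ms: ALLOW
  req#3 t=3ms: ALLOW
  req#4 t=4ms: ALLOW
  req#5 t=6ms: ALLOW
  req#6 t=7ms: ALLOW
  req#7 t=8ms: DENY
  req#8 t=10ms: DENY
  req#9 t=11ms: DENY
  req#10 t=12ms: DENY
  req#11 t=14ms: ALLOW
  req#12 t=15ms: ALLOW
  req#13 t=16ms: ALLOW
  req#14 t=18ms: ALLOW
  req#15 t=19ms: ALLOW
  req#16 t=21ms: ALLOW
  req#17 t=22ms: DENY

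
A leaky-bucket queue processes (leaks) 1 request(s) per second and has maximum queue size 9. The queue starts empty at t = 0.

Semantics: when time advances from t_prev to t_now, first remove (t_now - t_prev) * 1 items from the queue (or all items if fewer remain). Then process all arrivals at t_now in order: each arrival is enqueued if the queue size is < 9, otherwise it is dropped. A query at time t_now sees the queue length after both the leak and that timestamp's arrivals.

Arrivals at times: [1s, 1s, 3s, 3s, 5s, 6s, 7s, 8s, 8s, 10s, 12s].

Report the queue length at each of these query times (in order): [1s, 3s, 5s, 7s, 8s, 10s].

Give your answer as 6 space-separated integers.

Queue lengths at query times:
  query t=1s: backlog = 2
  query t=3s: backlog = 2
  query t=5s: backlog = 1
  query t=7s: backlog = 1
  query t=8s: backlog = 2
  query t=10s: backlog = 1

Answer: 2 2 1 1 2 1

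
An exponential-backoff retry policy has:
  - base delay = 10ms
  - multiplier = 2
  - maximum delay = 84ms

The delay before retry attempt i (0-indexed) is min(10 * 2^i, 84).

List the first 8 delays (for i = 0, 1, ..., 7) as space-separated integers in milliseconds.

Computing each delay:
  i=0: min(10*2^0, 84) = 10
  i=1: min(10*2^1, 84) = 20
  i=2: min(10*2^2, 84) = 40
  i=3: min(10*2^3, 84) = 80
  i=4: min(10*2^4, 84) = 84
  i=5: min(10*2^5, 84) = 84
  i=6: min(10*2^6, 84) = 84
  i=7: min(10*2^7, 84) = 84

Answer: 10 20 40 80 84 84 84 84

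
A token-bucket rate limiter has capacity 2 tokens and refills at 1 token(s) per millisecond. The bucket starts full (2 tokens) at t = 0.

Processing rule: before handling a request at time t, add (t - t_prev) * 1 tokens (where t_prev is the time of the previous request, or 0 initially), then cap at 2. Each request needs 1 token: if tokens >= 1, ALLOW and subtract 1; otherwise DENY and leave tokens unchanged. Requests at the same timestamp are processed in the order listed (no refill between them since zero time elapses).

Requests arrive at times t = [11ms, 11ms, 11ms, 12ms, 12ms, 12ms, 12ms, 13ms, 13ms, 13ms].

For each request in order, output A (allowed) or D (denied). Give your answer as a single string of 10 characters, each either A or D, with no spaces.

Simulating step by step:
  req#1 t=11ms: ALLOW
  req#2 t=11ms: ALLOW
  req#3 t=11ms: DENY
  req#4 t=12ms: ALLOW
  req#5 t=12ms: DENY
  req#6 t=12ms: DENY
  req#7 t=12ms: DENY
  req#8 t=13ms: ALLOW
  req#9 t=13ms: DENY
  req#10 t=13ms: DENY

Answer: AADADDDADD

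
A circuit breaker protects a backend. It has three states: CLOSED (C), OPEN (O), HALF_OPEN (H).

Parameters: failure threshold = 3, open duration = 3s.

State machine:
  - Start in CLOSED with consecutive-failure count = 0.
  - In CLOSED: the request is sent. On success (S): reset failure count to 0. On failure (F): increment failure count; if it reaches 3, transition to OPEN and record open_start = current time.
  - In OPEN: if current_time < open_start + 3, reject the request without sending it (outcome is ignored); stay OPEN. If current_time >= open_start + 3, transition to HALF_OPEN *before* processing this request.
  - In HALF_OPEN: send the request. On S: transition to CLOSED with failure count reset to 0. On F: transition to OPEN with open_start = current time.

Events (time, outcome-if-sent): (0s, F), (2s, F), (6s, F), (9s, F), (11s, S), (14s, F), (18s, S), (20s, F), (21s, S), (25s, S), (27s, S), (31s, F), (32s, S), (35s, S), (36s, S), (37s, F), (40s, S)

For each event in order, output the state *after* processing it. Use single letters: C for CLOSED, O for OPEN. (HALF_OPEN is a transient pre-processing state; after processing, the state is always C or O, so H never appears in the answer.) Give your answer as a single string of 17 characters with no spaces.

State after each event:
  event#1 t=0s outcome=F: state=CLOSED
  event#2 t=2s outcome=F: state=CLOSED
  event#3 t=6s outcome=F: state=OPEN
  event#4 t=9s outcome=F: state=OPEN
  event#5 t=11s outcome=S: state=OPEN
  event#6 t=14s outcome=F: state=OPEN
  event#7 t=18s outcome=S: state=CLOSED
  event#8 t=20s outcome=F: state=CLOSED
  event#9 t=21s outcome=S: state=CLOSED
  event#10 t=25s outcome=S: state=CLOSED
  event#11 t=27s outcome=S: state=CLOSED
  event#12 t=31s outcome=F: state=CLOSED
  event#13 t=32s outcome=S: state=CLOSED
  event#14 t=35s outcome=S: state=CLOSED
  event#15 t=36s outcome=S: state=CLOSED
  event#16 t=37s outcome=F: state=CLOSED
  event#17 t=40s outcome=S: state=CLOSED

Answer: CCOOOOCCCCCCCCCCC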